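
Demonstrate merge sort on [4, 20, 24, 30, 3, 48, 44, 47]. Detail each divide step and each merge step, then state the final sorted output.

Merge sort trace:

Split: [4, 20, 24, 30, 3, 48, 44, 47] -> [4, 20, 24, 30] and [3, 48, 44, 47]
  Split: [4, 20, 24, 30] -> [4, 20] and [24, 30]
    Split: [4, 20] -> [4] and [20]
    Merge: [4] + [20] -> [4, 20]
    Split: [24, 30] -> [24] and [30]
    Merge: [24] + [30] -> [24, 30]
  Merge: [4, 20] + [24, 30] -> [4, 20, 24, 30]
  Split: [3, 48, 44, 47] -> [3, 48] and [44, 47]
    Split: [3, 48] -> [3] and [48]
    Merge: [3] + [48] -> [3, 48]
    Split: [44, 47] -> [44] and [47]
    Merge: [44] + [47] -> [44, 47]
  Merge: [3, 48] + [44, 47] -> [3, 44, 47, 48]
Merge: [4, 20, 24, 30] + [3, 44, 47, 48] -> [3, 4, 20, 24, 30, 44, 47, 48]

Final sorted array: [3, 4, 20, 24, 30, 44, 47, 48]

The merge sort proceeds by recursively splitting the array and merging sorted halves.
After all merges, the sorted array is [3, 4, 20, 24, 30, 44, 47, 48].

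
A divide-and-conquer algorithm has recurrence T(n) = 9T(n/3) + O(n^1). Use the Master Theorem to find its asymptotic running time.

Master Theorem for T(n) = 9T(n/3) + O(n^1):

a = 9, b = 3, c = 1
log_b(a) = log_3(9) = 2.0000

Case 1: c = 1 < log_3(9) = 2.0000
T(n) = O(n^(log_3 9)) = O(n^2)

For T(n) = 9T(n/3) + O(n^1): log_3(9) = 2.0000. This is Case 1 of the Master Theorem (c < log_b(a), work dominated by leaves), giving O(n^2).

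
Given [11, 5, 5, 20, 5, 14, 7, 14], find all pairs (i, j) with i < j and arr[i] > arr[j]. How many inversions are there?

Finding inversions in [11, 5, 5, 20, 5, 14, 7, 14]:

(0, 1): arr[0]=11 > arr[1]=5
(0, 2): arr[0]=11 > arr[2]=5
(0, 4): arr[0]=11 > arr[4]=5
(0, 6): arr[0]=11 > arr[6]=7
(3, 4): arr[3]=20 > arr[4]=5
(3, 5): arr[3]=20 > arr[5]=14
(3, 6): arr[3]=20 > arr[6]=7
(3, 7): arr[3]=20 > arr[7]=14
(5, 6): arr[5]=14 > arr[6]=7

Total inversions: 9

The array has 9 inversion(s): (0,1), (0,2), (0,4), (0,6), (3,4), (3,5), (3,6), (3,7), (5,6). Each pair (i,j) satisfies i < j and arr[i] > arr[j].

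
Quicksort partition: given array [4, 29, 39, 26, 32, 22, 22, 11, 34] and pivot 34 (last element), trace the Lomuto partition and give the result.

Lomuto partition with pivot = 34:

Initial array: [4, 29, 39, 26, 32, 22, 22, 11, 34]

arr[0]=4 <= 34: swap with position 0, array becomes [4, 29, 39, 26, 32, 22, 22, 11, 34]
arr[1]=29 <= 34: swap with position 1, array becomes [4, 29, 39, 26, 32, 22, 22, 11, 34]
arr[2]=39 > 34: no swap
arr[3]=26 <= 34: swap with position 2, array becomes [4, 29, 26, 39, 32, 22, 22, 11, 34]
arr[4]=32 <= 34: swap with position 3, array becomes [4, 29, 26, 32, 39, 22, 22, 11, 34]
arr[5]=22 <= 34: swap with position 4, array becomes [4, 29, 26, 32, 22, 39, 22, 11, 34]
arr[6]=22 <= 34: swap with position 5, array becomes [4, 29, 26, 32, 22, 22, 39, 11, 34]
arr[7]=11 <= 34: swap with position 6, array becomes [4, 29, 26, 32, 22, 22, 11, 39, 34]

Place pivot at position 7: [4, 29, 26, 32, 22, 22, 11, 34, 39]
Pivot position: 7

After partitioning with pivot 34, the array becomes [4, 29, 26, 32, 22, 22, 11, 34, 39]. The pivot is placed at index 7. All elements to the left of the pivot are <= 34, and all elements to the right are > 34.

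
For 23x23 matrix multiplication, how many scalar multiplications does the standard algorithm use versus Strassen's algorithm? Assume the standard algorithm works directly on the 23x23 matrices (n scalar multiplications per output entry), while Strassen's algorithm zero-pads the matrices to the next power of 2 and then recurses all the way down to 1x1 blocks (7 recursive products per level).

Matrix multiplication for 23x23 matrices:

Strassen's algorithm requires power-of-2 dimensions. Pad 23x23 to 32x32 (next power of 2).

Standard algorithm: 23^3 = 12167 multiplications
Strassen's algorithm: 7^(log2(32)) = 7^5 = 16807 multiplications
Difference: 12167 - 16807 = -4640 (Strassen uses MORE here due to padding overhead — for small or just-over-power-of-2 n, padding can outweigh the per-level savings)

Standard: 12167 multiplications (23^3). Strassen: 16807 multiplications (7^5, after padding to 32x32). Strassen reduces 8 recursive multiplications to 7 at each level.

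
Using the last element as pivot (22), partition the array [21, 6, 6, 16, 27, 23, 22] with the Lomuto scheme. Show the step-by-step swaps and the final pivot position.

Lomuto partition with pivot = 22:

Initial array: [21, 6, 6, 16, 27, 23, 22]

arr[0]=21 <= 22: swap with position 0, array becomes [21, 6, 6, 16, 27, 23, 22]
arr[1]=6 <= 22: swap with position 1, array becomes [21, 6, 6, 16, 27, 23, 22]
arr[2]=6 <= 22: swap with position 2, array becomes [21, 6, 6, 16, 27, 23, 22]
arr[3]=16 <= 22: swap with position 3, array becomes [21, 6, 6, 16, 27, 23, 22]
arr[4]=27 > 22: no swap
arr[5]=23 > 22: no swap

Place pivot at position 4: [21, 6, 6, 16, 22, 23, 27]
Pivot position: 4

After partitioning with pivot 22, the array becomes [21, 6, 6, 16, 22, 23, 27]. The pivot is placed at index 4. All elements to the left of the pivot are <= 22, and all elements to the right are > 22.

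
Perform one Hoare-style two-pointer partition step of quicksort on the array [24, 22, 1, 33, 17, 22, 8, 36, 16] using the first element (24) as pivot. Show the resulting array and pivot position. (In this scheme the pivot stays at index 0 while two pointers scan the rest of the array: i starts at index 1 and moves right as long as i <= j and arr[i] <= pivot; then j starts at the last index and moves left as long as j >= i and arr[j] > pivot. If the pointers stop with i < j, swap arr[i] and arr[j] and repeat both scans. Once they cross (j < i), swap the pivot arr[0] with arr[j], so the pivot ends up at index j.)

Hoare-style two-pointer partition with pivot = 24:

Initial array: [24, 22, 1, 33, 17, 22, 8, 36, 16]

Pointers start at i = 1, j = 8.
i stops at index 3 (arr[3]=33 > 24), j stops at index 8 (arr[8]=16 <= 24): swap arr[3] and arr[8], array becomes [24, 22, 1, 16, 17, 22, 8, 36, 33]
i ends at 7, j ends at 6: the pointers have crossed (j < i), so scanning stops.

Swap pivot arr[0] with arr[6] to place pivot at position 6: [8, 22, 1, 16, 17, 22, 24, 36, 33]
Pivot position: 6

After partitioning with pivot 24, the array becomes [8, 22, 1, 16, 17, 22, 24, 36, 33]. The pivot is placed at index 6. All elements to the left of the pivot are <= 24, and all elements to the right are > 24.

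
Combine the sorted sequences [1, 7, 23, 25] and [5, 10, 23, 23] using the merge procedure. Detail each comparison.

Merging process:

Compare 1 vs 5: take 1 from left. Merged: [1]
Compare 7 vs 5: take 5 from right. Merged: [1, 5]
Compare 7 vs 10: take 7 from left. Merged: [1, 5, 7]
Compare 23 vs 10: take 10 from right. Merged: [1, 5, 7, 10]
Compare 23 vs 23: take 23 from left. Merged: [1, 5, 7, 10, 23]
Compare 25 vs 23: take 23 from right. Merged: [1, 5, 7, 10, 23, 23]
Compare 25 vs 23: take 23 from right. Merged: [1, 5, 7, 10, 23, 23, 23]
Append remaining from left: [25]. Merged: [1, 5, 7, 10, 23, 23, 23, 25]

Final merged array: [1, 5, 7, 10, 23, 23, 23, 25]
Total comparisons: 7

The merged array is [1, 5, 7, 10, 23, 23, 23, 25], requiring 7 comparisons. The merge step runs in O(n) time where n is the total number of elements.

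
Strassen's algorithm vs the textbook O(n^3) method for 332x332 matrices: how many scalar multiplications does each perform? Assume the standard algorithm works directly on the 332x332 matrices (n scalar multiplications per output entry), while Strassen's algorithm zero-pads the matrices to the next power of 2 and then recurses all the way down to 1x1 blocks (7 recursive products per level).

Matrix multiplication for 332x332 matrices:

Strassen's algorithm requires power-of-2 dimensions. Pad 332x332 to 512x512 (next power of 2).

Standard algorithm: 332^3 = 36594368 multiplications
Strassen's algorithm: 7^(log2(512)) = 7^9 = 40353607 multiplications
Difference: 36594368 - 40353607 = -3759239 (Strassen uses MORE here due to padding overhead — for small or just-over-power-of-2 n, padding can outweigh the per-level savings)

Standard: 36594368 multiplications (332^3). Strassen: 40353607 multiplications (7^9, after padding to 512x512). Strassen reduces 8 recursive multiplications to 7 at each level.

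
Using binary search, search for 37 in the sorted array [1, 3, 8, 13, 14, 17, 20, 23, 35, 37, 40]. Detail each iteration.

Binary search for 37 in [1, 3, 8, 13, 14, 17, 20, 23, 35, 37, 40]:

lo=0, hi=10, mid=5, arr[mid]=17 -> 17 < 37, search right half
lo=6, hi=10, mid=8, arr[mid]=35 -> 35 < 37, search right half
lo=9, hi=10, mid=9, arr[mid]=37 -> Found target at index 9!

Binary search finds 37 at index 9 after 3 comparisons. The search repeatedly halves the search space by comparing with the middle element.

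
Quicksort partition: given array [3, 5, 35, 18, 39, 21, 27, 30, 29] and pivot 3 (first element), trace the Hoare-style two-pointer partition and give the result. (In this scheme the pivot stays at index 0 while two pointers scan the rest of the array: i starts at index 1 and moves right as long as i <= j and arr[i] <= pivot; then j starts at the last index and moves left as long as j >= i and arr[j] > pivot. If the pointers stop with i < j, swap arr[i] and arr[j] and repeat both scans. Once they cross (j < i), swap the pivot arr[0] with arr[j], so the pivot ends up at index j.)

Hoare-style two-pointer partition with pivot = 3:

Initial array: [3, 5, 35, 18, 39, 21, 27, 30, 29]

Pointers start at i = 1, j = 8.
i ends at 1, j ends at 0: the pointers have crossed (j < i), so scanning stops.

j = 0, so swapping arr[0] with arr[j] leaves the pivot at position 0: [3, 5, 35, 18, 39, 21, 27, 30, 29]
Pivot position: 0

After partitioning with pivot 3, the array becomes [3, 5, 35, 18, 39, 21, 27, 30, 29]. The pivot is placed at index 0. All elements to the left of the pivot are <= 3, and all elements to the right are > 3.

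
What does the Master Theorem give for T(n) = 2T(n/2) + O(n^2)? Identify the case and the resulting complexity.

Master Theorem for T(n) = 2T(n/2) + O(n^2):

a = 2, b = 2, c = 2
log_b(a) = log_2(2) = 1.0000

Case 3: c = 2 > log_2(2) = 1.0000
T(n) = O(n^2) = O(n^2)

For T(n) = 2T(n/2) + O(n^2): log_2(2) = 1.0000. This is Case 3 of the Master Theorem (c > log_b(a), work dominated by root), giving O(n^2).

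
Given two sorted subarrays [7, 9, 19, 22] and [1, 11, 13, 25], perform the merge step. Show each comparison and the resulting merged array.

Merging process:

Compare 7 vs 1: take 1 from right. Merged: [1]
Compare 7 vs 11: take 7 from left. Merged: [1, 7]
Compare 9 vs 11: take 9 from left. Merged: [1, 7, 9]
Compare 19 vs 11: take 11 from right. Merged: [1, 7, 9, 11]
Compare 19 vs 13: take 13 from right. Merged: [1, 7, 9, 11, 13]
Compare 19 vs 25: take 19 from left. Merged: [1, 7, 9, 11, 13, 19]
Compare 22 vs 25: take 22 from left. Merged: [1, 7, 9, 11, 13, 19, 22]
Append remaining from right: [25]. Merged: [1, 7, 9, 11, 13, 19, 22, 25]

Final merged array: [1, 7, 9, 11, 13, 19, 22, 25]
Total comparisons: 7

The merged array is [1, 7, 9, 11, 13, 19, 22, 25], requiring 7 comparisons. The merge step runs in O(n) time where n is the total number of elements.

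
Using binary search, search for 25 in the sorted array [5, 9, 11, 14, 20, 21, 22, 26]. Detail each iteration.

Binary search for 25 in [5, 9, 11, 14, 20, 21, 22, 26]:

lo=0, hi=7, mid=3, arr[mid]=14 -> 14 < 25, search right half
lo=4, hi=7, mid=5, arr[mid]=21 -> 21 < 25, search right half
lo=6, hi=7, mid=6, arr[mid]=22 -> 22 < 25, search right half
lo=7, hi=7, mid=7, arr[mid]=26 -> 26 > 25, search left half
lo=7 > hi=6, target 25 not found

Binary search determines that 25 is not in the array after 4 comparisons. The search space was exhausted without finding the target.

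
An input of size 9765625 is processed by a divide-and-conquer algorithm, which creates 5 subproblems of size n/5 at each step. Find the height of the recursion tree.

For divide and conquer with division factor 5:

Problem sizes at each level:
Level 0: 9765625
Level 1: 1953125
Level 2: 390625
Level 3: 78125
Level 4: 15625
Level 5: 3125
Level 6: 625
Level 7: 125
Level 8: 25
Level 9: 5
Level 10: 1

The root is level 0 and the size-1 base case is level 10 (the tree spans levels 0 through 10, i.e. 11 levels counting the root), so the depth is the number of divisions: log_5(9765625) = 10

The recursion tree depth is log_5(9765625) = 10. At each level, the problem size is divided by 5, so it takes 10 divisions to reduce to a base case of size 1. The algorithm makes 5 recursive calls at each level.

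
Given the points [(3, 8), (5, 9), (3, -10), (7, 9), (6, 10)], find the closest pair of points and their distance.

Computing all pairwise distances among 5 points:

d((3, 8), (5, 9)) = 2.2361
d((3, 8), (3, -10)) = 18.0
d((3, 8), (7, 9)) = 4.1231
d((3, 8), (6, 10)) = 3.6056
d((5, 9), (3, -10)) = 19.105
d((5, 9), (7, 9)) = 2.0
d((5, 9), (6, 10)) = 1.4142 <-- minimum
d((3, -10), (7, 9)) = 19.4165
d((3, -10), (6, 10)) = 20.2237
d((7, 9), (6, 10)) = 1.4142 <-- minimum

Minimum distance: 1.4142 (tie among 2 pairs: (5, 9) and (6, 10); (7, 9) and (6, 10))

The minimum Euclidean distance is 1.4142. There is a tie: 2 pairs achieve this minimum — (5, 9) and (6, 10); (7, 9) and (6, 10). Any of these is a valid closest pair. For 5 points, brute-force pairwise comparison is shown above. For large n, the divide-and-conquer algorithm (sort by x, recurse on halves, check the dividing strip) achieves O(n log n).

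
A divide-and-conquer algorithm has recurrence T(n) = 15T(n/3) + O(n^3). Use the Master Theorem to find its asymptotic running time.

Master Theorem for T(n) = 15T(n/3) + O(n^3):

a = 15, b = 3, c = 3
log_b(a) = log_3(15) = 2.4650

Case 3: c = 3 > log_3(15) = 2.4650
T(n) = O(n^3) = O(n^3)

For T(n) = 15T(n/3) + O(n^3): log_3(15) = 2.4650. This is Case 3 of the Master Theorem (c > log_b(a), work dominated by root), giving O(n^3).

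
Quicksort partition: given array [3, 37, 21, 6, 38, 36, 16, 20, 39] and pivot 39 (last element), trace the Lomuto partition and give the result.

Lomuto partition with pivot = 39:

Initial array: [3, 37, 21, 6, 38, 36, 16, 20, 39]

arr[0]=3 <= 39: swap with position 0, array becomes [3, 37, 21, 6, 38, 36, 16, 20, 39]
arr[1]=37 <= 39: swap with position 1, array becomes [3, 37, 21, 6, 38, 36, 16, 20, 39]
arr[2]=21 <= 39: swap with position 2, array becomes [3, 37, 21, 6, 38, 36, 16, 20, 39]
arr[3]=6 <= 39: swap with position 3, array becomes [3, 37, 21, 6, 38, 36, 16, 20, 39]
arr[4]=38 <= 39: swap with position 4, array becomes [3, 37, 21, 6, 38, 36, 16, 20, 39]
arr[5]=36 <= 39: swap with position 5, array becomes [3, 37, 21, 6, 38, 36, 16, 20, 39]
arr[6]=16 <= 39: swap with position 6, array becomes [3, 37, 21, 6, 38, 36, 16, 20, 39]
arr[7]=20 <= 39: swap with position 7, array becomes [3, 37, 21, 6, 38, 36, 16, 20, 39]

Place pivot at position 8: [3, 37, 21, 6, 38, 36, 16, 20, 39]
Pivot position: 8

After partitioning with pivot 39, the array becomes [3, 37, 21, 6, 38, 36, 16, 20, 39]. The pivot is placed at index 8. All elements to the left of the pivot are <= 39, and all elements to the right are > 39.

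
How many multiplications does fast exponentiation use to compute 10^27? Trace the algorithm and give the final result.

Computing 10^27 by squaring (build up from 10^1; each line after the first costs one multiplication):

10^1 = 10
10^2 = (10^1)^2 = 10^2 = 100
10^3 = 10 * 10^2 = 10 * 100 = 1000
10^6 = (10^3)^2 = 1000^2 = 1000000
10^12 = (10^6)^2 = 1000000^2 = 1000000000000
10^13 = 10 * 10^12 = 10 * 1000000000000 = 10000000000000
10^26 = (10^13)^2 = 10000000000000^2 = 100000000000000000000000000
10^27 = 10 * 10^26 = 10 * 100000000000000000000000000 = 1000000000000000000000000000

Result: 1000000000000000000000000000
Multiplications needed: 7 (7 lines after 10^1)

10^27 = 1000000000000000000000000000. Using exponentiation by squaring, this requires 7 multiplications. The key idea: if the exponent is even, square the half-power; if odd, multiply by the base once.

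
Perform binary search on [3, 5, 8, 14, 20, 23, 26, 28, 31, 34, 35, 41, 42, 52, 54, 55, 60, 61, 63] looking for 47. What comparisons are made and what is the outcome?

Binary search for 47 in [3, 5, 8, 14, 20, 23, 26, 28, 31, 34, 35, 41, 42, 52, 54, 55, 60, 61, 63]:

lo=0, hi=18, mid=9, arr[mid]=34 -> 34 < 47, search right half
lo=10, hi=18, mid=14, arr[mid]=54 -> 54 > 47, search left half
lo=10, hi=13, mid=11, arr[mid]=41 -> 41 < 47, search right half
lo=12, hi=13, mid=12, arr[mid]=42 -> 42 < 47, search right half
lo=13, hi=13, mid=13, arr[mid]=52 -> 52 > 47, search left half
lo=13 > hi=12, target 47 not found

Binary search determines that 47 is not in the array after 5 comparisons. The search space was exhausted without finding the target.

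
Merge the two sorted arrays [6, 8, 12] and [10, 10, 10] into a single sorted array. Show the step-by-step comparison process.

Merging process:

Compare 6 vs 10: take 6 from left. Merged: [6]
Compare 8 vs 10: take 8 from left. Merged: [6, 8]
Compare 12 vs 10: take 10 from right. Merged: [6, 8, 10]
Compare 12 vs 10: take 10 from right. Merged: [6, 8, 10, 10]
Compare 12 vs 10: take 10 from right. Merged: [6, 8, 10, 10, 10]
Append remaining from left: [12]. Merged: [6, 8, 10, 10, 10, 12]

Final merged array: [6, 8, 10, 10, 10, 12]
Total comparisons: 5

The merged array is [6, 8, 10, 10, 10, 12], requiring 5 comparisons. The merge step runs in O(n) time where n is the total number of elements.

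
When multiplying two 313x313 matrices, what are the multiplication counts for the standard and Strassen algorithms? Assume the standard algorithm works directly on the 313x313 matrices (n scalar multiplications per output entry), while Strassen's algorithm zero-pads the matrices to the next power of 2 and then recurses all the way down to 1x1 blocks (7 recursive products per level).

Matrix multiplication for 313x313 matrices:

Strassen's algorithm requires power-of-2 dimensions. Pad 313x313 to 512x512 (next power of 2).

Standard algorithm: 313^3 = 30664297 multiplications
Strassen's algorithm: 7^(log2(512)) = 7^9 = 40353607 multiplications
Difference: 30664297 - 40353607 = -9689310 (Strassen uses MORE here due to padding overhead — for small or just-over-power-of-2 n, padding can outweigh the per-level savings)

Standard: 30664297 multiplications (313^3). Strassen: 40353607 multiplications (7^9, after padding to 512x512). Strassen reduces 8 recursive multiplications to 7 at each level.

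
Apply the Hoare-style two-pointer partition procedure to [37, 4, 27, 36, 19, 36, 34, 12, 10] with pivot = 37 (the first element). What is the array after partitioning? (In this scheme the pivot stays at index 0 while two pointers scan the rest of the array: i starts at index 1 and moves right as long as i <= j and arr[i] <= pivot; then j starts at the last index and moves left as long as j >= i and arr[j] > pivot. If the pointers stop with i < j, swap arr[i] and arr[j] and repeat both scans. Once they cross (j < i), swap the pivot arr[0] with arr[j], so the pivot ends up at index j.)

Hoare-style two-pointer partition with pivot = 37:

Initial array: [37, 4, 27, 36, 19, 36, 34, 12, 10]

Pointers start at i = 1, j = 8.
i ends at 9, j ends at 8: the pointers have crossed (j < i), so scanning stops.

Swap pivot arr[0] with arr[8] to place pivot at position 8: [10, 4, 27, 36, 19, 36, 34, 12, 37]
Pivot position: 8

After partitioning with pivot 37, the array becomes [10, 4, 27, 36, 19, 36, 34, 12, 37]. The pivot is placed at index 8. All elements to the left of the pivot are <= 37, and all elements to the right are > 37.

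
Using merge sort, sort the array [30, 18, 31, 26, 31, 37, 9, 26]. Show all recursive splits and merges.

Merge sort trace:

Split: [30, 18, 31, 26, 31, 37, 9, 26] -> [30, 18, 31, 26] and [31, 37, 9, 26]
  Split: [30, 18, 31, 26] -> [30, 18] and [31, 26]
    Split: [30, 18] -> [30] and [18]
    Merge: [30] + [18] -> [18, 30]
    Split: [31, 26] -> [31] and [26]
    Merge: [31] + [26] -> [26, 31]
  Merge: [18, 30] + [26, 31] -> [18, 26, 30, 31]
  Split: [31, 37, 9, 26] -> [31, 37] and [9, 26]
    Split: [31, 37] -> [31] and [37]
    Merge: [31] + [37] -> [31, 37]
    Split: [9, 26] -> [9] and [26]
    Merge: [9] + [26] -> [9, 26]
  Merge: [31, 37] + [9, 26] -> [9, 26, 31, 37]
Merge: [18, 26, 30, 31] + [9, 26, 31, 37] -> [9, 18, 26, 26, 30, 31, 31, 37]

Final sorted array: [9, 18, 26, 26, 30, 31, 31, 37]

The merge sort proceeds by recursively splitting the array and merging sorted halves.
After all merges, the sorted array is [9, 18, 26, 26, 30, 31, 31, 37].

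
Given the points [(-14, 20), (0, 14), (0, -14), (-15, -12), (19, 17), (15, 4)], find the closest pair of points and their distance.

Computing all pairwise distances among 6 points:

d((-14, 20), (0, 14)) = 15.2315
d((-14, 20), (0, -14)) = 36.7696
d((-14, 20), (-15, -12)) = 32.0156
d((-14, 20), (19, 17)) = 33.1361
d((-14, 20), (15, 4)) = 33.121
d((0, 14), (0, -14)) = 28.0
d((0, 14), (-15, -12)) = 30.0167
d((0, 14), (19, 17)) = 19.2354
d((0, 14), (15, 4)) = 18.0278
d((0, -14), (-15, -12)) = 15.1327
d((0, -14), (19, 17)) = 36.3593
d((0, -14), (15, 4)) = 23.4307
d((-15, -12), (19, 17)) = 44.6878
d((-15, -12), (15, 4)) = 34.0
d((19, 17), (15, 4)) = 13.6015 <-- minimum

Closest pair: (19, 17) and (15, 4) with distance 13.6015

The closest pair is (19, 17) and (15, 4) with Euclidean distance 13.6015. For 6 points, brute-force pairwise comparison is shown above. For large n, the divide-and-conquer algorithm (sort by x, recurse on halves, check the dividing strip) achieves O(n log n).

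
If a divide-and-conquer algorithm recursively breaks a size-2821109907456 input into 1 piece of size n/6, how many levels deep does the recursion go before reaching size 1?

For divide and conquer with division factor 6:

Problem sizes at each level:
Level 0: 2821109907456
Level 1: 470184984576
Level 2: 78364164096
Level 3: 13060694016
Level 4: 2176782336
Level 5: 362797056
Level 6: 60466176
Level 7: 10077696
Level 8: 1679616
Level 9: 279936
Level 10: 46656
Level 11: 7776
Level 12: 1296
Level 13: 216
Level 14: 36
Level 15: 6
Level 16: 1

The root is level 0 and the size-1 base case is level 16 (the tree spans levels 0 through 16, i.e. 17 levels counting the root), so the depth is the number of divisions: log_6(2821109907456) = 16

The recursion tree depth is log_6(2821109907456) = 16. At each level, the problem size is divided by 6, so it takes 16 divisions to reduce to a base case of size 1. The algorithm makes 1 recursive call at each level.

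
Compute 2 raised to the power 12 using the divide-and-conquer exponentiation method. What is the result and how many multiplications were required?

Computing 2^12 by squaring (build up from 2^1; each line after the first costs one multiplication):

2^1 = 2
2^2 = (2^1)^2 = 2^2 = 4
2^3 = 2 * 2^2 = 2 * 4 = 8
2^6 = (2^3)^2 = 8^2 = 64
2^12 = (2^6)^2 = 64^2 = 4096

Result: 4096
Multiplications needed: 4 (4 lines after 2^1)

2^12 = 4096. Using exponentiation by squaring, this requires 4 multiplications. The key idea: if the exponent is even, square the half-power; if odd, multiply by the base once.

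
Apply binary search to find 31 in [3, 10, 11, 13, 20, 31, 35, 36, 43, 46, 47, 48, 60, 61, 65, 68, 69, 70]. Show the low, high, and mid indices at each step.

Binary search for 31 in [3, 10, 11, 13, 20, 31, 35, 36, 43, 46, 47, 48, 60, 61, 65, 68, 69, 70]:

lo=0, hi=17, mid=8, arr[mid]=43 -> 43 > 31, search left half
lo=0, hi=7, mid=3, arr[mid]=13 -> 13 < 31, search right half
lo=4, hi=7, mid=5, arr[mid]=31 -> Found target at index 5!

Binary search finds 31 at index 5 after 3 comparisons. The search repeatedly halves the search space by comparing with the middle element.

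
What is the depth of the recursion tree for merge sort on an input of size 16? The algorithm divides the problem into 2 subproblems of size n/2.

For divide and conquer with division factor 2:

Problem sizes at each level:
Level 0: 16
Level 1: 8
Level 2: 4
Level 3: 2
Level 4: 1

The root is level 0 and the size-1 base case is level 4 (the tree spans levels 0 through 4, i.e. 5 levels counting the root), so the depth is the number of divisions: log_2(16) = 4

The recursion tree depth is log_2(16) = 4. At each level, the problem size is divided by 2, so it takes 4 divisions to reduce to a base case of size 1. The algorithm makes 2 recursive calls at each level.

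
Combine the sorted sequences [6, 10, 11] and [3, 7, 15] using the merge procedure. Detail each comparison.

Merging process:

Compare 6 vs 3: take 3 from right. Merged: [3]
Compare 6 vs 7: take 6 from left. Merged: [3, 6]
Compare 10 vs 7: take 7 from right. Merged: [3, 6, 7]
Compare 10 vs 15: take 10 from left. Merged: [3, 6, 7, 10]
Compare 11 vs 15: take 11 from left. Merged: [3, 6, 7, 10, 11]
Append remaining from right: [15]. Merged: [3, 6, 7, 10, 11, 15]

Final merged array: [3, 6, 7, 10, 11, 15]
Total comparisons: 5

The merged array is [3, 6, 7, 10, 11, 15], requiring 5 comparisons. The merge step runs in O(n) time where n is the total number of elements.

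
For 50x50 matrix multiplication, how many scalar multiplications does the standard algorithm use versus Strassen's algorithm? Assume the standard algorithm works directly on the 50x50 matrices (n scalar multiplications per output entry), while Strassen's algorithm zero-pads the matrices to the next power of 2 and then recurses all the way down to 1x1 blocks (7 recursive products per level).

Matrix multiplication for 50x50 matrices:

Strassen's algorithm requires power-of-2 dimensions. Pad 50x50 to 64x64 (next power of 2).

Standard algorithm: 50^3 = 125000 multiplications
Strassen's algorithm: 7^(log2(64)) = 7^6 = 117649 multiplications
Savings: 125000 - 117649 = 7351 multiplications

Standard: 125000 multiplications (50^3). Strassen: 117649 multiplications (7^6, after padding to 64x64). Strassen reduces 8 recursive multiplications to 7 at each level.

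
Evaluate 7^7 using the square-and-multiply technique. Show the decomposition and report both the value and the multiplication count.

Computing 7^7 by squaring (build up from 7^1; each line after the first costs one multiplication):

7^1 = 7
7^2 = (7^1)^2 = 7^2 = 49
7^3 = 7 * 7^2 = 7 * 49 = 343
7^6 = (7^3)^2 = 343^2 = 117649
7^7 = 7 * 7^6 = 7 * 117649 = 823543

Result: 823543
Multiplications needed: 4 (4 lines after 7^1)

7^7 = 823543. Using exponentiation by squaring, this requires 4 multiplications. The key idea: if the exponent is even, square the half-power; if odd, multiply by the base once.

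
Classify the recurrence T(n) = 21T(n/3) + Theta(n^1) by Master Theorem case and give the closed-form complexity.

Master Theorem for T(n) = 21T(n/3) + O(n^1):

a = 21, b = 3, c = 1
log_b(a) = log_3(21) = 2.7712

Case 1: c = 1 < log_3(21) = 2.7712
T(n) = O(n^(log_3 21))

For T(n) = 21T(n/3) + O(n^1): log_3(21) = 2.7712. This is Case 1 of the Master Theorem (c < log_b(a), work dominated by leaves), giving O(n^(log_3 21)).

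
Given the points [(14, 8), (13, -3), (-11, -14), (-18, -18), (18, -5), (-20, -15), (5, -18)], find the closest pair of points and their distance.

Computing all pairwise distances among 7 points:

d((14, 8), (13, -3)) = 11.0454
d((14, 8), (-11, -14)) = 33.3017
d((14, 8), (-18, -18)) = 41.2311
d((14, 8), (18, -5)) = 13.6015
d((14, 8), (-20, -15)) = 41.0488
d((14, 8), (5, -18)) = 27.5136
d((13, -3), (-11, -14)) = 26.4008
d((13, -3), (-18, -18)) = 34.4384
d((13, -3), (18, -5)) = 5.3852
d((13, -3), (-20, -15)) = 35.1141
d((13, -3), (5, -18)) = 17.0
d((-11, -14), (-18, -18)) = 8.0623
d((-11, -14), (18, -5)) = 30.3645
d((-11, -14), (-20, -15)) = 9.0554
d((-11, -14), (5, -18)) = 16.4924
d((-18, -18), (18, -5)) = 38.2753
d((-18, -18), (-20, -15)) = 3.6056 <-- minimum
d((-18, -18), (5, -18)) = 23.0
d((18, -5), (-20, -15)) = 39.2938
d((18, -5), (5, -18)) = 18.3848
d((-20, -15), (5, -18)) = 25.1794

Closest pair: (-18, -18) and (-20, -15) with distance 3.6056

The closest pair is (-18, -18) and (-20, -15) with Euclidean distance 3.6056. For 7 points, brute-force pairwise comparison is shown above. For large n, the divide-and-conquer algorithm (sort by x, recurse on halves, check the dividing strip) achieves O(n log n).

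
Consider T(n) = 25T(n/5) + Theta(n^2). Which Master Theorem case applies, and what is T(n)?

Master Theorem for T(n) = 25T(n/5) + O(n^2):

a = 25, b = 5, c = 2
log_b(a) = log_5(25) = 2.0000

Case 2: c = 2 = log_5(25) = 2.0000
T(n) = O(n^2 log n) = O(n^2 log n)

For T(n) = 25T(n/5) + O(n^2): log_5(25) = 2.0000. This is Case 2 of the Master Theorem (c = log_b(a), equal work at all levels), giving O(n^2 log n).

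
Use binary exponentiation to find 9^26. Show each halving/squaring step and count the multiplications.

Computing 9^26 by squaring (build up from 9^1; each line after the first costs one multiplication):

9^1 = 9
9^2 = (9^1)^2 = 9^2 = 81
9^3 = 9 * 9^2 = 9 * 81 = 729
9^6 = (9^3)^2 = 729^2 = 531441
9^12 = (9^6)^2 = 531441^2 = 282429536481
9^13 = 9 * 9^12 = 9 * 282429536481 = 2541865828329
9^26 = (9^13)^2 = 2541865828329^2 = 6461081889226673298932241

Result: 6461081889226673298932241
Multiplications needed: 6 (6 lines after 9^1)

9^26 = 6461081889226673298932241. Using exponentiation by squaring, this requires 6 multiplications. The key idea: if the exponent is even, square the half-power; if odd, multiply by the base once.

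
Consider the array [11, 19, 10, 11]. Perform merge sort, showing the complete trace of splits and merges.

Merge sort trace:

Split: [11, 19, 10, 11] -> [11, 19] and [10, 11]
  Split: [11, 19] -> [11] and [19]
  Merge: [11] + [19] -> [11, 19]
  Split: [10, 11] -> [10] and [11]
  Merge: [10] + [11] -> [10, 11]
Merge: [11, 19] + [10, 11] -> [10, 11, 11, 19]

Final sorted array: [10, 11, 11, 19]

The merge sort proceeds by recursively splitting the array and merging sorted halves.
After all merges, the sorted array is [10, 11, 11, 19].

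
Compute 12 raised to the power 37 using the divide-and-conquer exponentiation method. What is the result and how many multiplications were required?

Computing 12^37 by squaring (build up from 12^1; each line after the first costs one multiplication):

12^1 = 12
12^2 = (12^1)^2 = 12^2 = 144
12^4 = (12^2)^2 = 144^2 = 20736
12^8 = (12^4)^2 = 20736^2 = 429981696
12^9 = 12 * 12^8 = 12 * 429981696 = 5159780352
12^18 = (12^9)^2 = 5159780352^2 = 26623333280885243904
12^36 = (12^18)^2 = 26623333280885243904^2 = 708801874985091845381344307009569161216
12^37 = 12 * 12^36 = 12 * 708801874985091845381344307009569161216 = 8505622499821102144576131684114829934592

Result: 8505622499821102144576131684114829934592
Multiplications needed: 7 (7 lines after 12^1)

12^37 = 8505622499821102144576131684114829934592. Using exponentiation by squaring, this requires 7 multiplications. The key idea: if the exponent is even, square the half-power; if odd, multiply by the base once.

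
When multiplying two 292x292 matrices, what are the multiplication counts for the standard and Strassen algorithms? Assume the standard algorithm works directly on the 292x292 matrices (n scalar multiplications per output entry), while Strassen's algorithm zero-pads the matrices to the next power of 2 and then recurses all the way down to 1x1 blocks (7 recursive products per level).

Matrix multiplication for 292x292 matrices:

Strassen's algorithm requires power-of-2 dimensions. Pad 292x292 to 512x512 (next power of 2).

Standard algorithm: 292^3 = 24897088 multiplications
Strassen's algorithm: 7^(log2(512)) = 7^9 = 40353607 multiplications
Difference: 24897088 - 40353607 = -15456519 (Strassen uses MORE here due to padding overhead — for small or just-over-power-of-2 n, padding can outweigh the per-level savings)

Standard: 24897088 multiplications (292^3). Strassen: 40353607 multiplications (7^9, after padding to 512x512). Strassen reduces 8 recursive multiplications to 7 at each level.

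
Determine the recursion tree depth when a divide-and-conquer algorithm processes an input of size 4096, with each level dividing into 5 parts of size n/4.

For divide and conquer with division factor 4:

Problem sizes at each level:
Level 0: 4096
Level 1: 1024
Level 2: 256
Level 3: 64
Level 4: 16
Level 5: 4
Level 6: 1

The root is level 0 and the size-1 base case is level 6 (the tree spans levels 0 through 6, i.e. 7 levels counting the root), so the depth is the number of divisions: log_4(4096) = 6

The recursion tree depth is log_4(4096) = 6. At each level, the problem size is divided by 4, so it takes 6 divisions to reduce to a base case of size 1. The algorithm makes 5 recursive calls at each level.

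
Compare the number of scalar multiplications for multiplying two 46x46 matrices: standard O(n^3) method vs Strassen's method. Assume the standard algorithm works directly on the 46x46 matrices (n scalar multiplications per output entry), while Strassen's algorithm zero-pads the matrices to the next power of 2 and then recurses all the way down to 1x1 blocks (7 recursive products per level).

Matrix multiplication for 46x46 matrices:

Strassen's algorithm requires power-of-2 dimensions. Pad 46x46 to 64x64 (next power of 2).

Standard algorithm: 46^3 = 97336 multiplications
Strassen's algorithm: 7^(log2(64)) = 7^6 = 117649 multiplications
Difference: 97336 - 117649 = -20313 (Strassen uses MORE here due to padding overhead — for small or just-over-power-of-2 n, padding can outweigh the per-level savings)

Standard: 97336 multiplications (46^3). Strassen: 117649 multiplications (7^6, after padding to 64x64). Strassen reduces 8 recursive multiplications to 7 at each level.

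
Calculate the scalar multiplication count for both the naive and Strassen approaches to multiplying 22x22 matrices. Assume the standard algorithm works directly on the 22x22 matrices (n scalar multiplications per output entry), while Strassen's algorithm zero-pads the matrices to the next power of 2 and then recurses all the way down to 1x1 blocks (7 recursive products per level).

Matrix multiplication for 22x22 matrices:

Strassen's algorithm requires power-of-2 dimensions. Pad 22x22 to 32x32 (next power of 2).

Standard algorithm: 22^3 = 10648 multiplications
Strassen's algorithm: 7^(log2(32)) = 7^5 = 16807 multiplications
Difference: 10648 - 16807 = -6159 (Strassen uses MORE here due to padding overhead — for small or just-over-power-of-2 n, padding can outweigh the per-level savings)

Standard: 10648 multiplications (22^3). Strassen: 16807 multiplications (7^5, after padding to 32x32). Strassen reduces 8 recursive multiplications to 7 at each level.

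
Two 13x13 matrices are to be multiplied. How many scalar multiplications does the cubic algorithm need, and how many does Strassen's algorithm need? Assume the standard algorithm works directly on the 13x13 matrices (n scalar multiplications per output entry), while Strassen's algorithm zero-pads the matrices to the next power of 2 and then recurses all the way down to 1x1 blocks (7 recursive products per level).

Matrix multiplication for 13x13 matrices:

Strassen's algorithm requires power-of-2 dimensions. Pad 13x13 to 16x16 (next power of 2).

Standard algorithm: 13^3 = 2197 multiplications
Strassen's algorithm: 7^(log2(16)) = 7^4 = 2401 multiplications
Difference: 2197 - 2401 = -204 (Strassen uses MORE here due to padding overhead — for small or just-over-power-of-2 n, padding can outweigh the per-level savings)

Standard: 2197 multiplications (13^3). Strassen: 2401 multiplications (7^4, after padding to 16x16). Strassen reduces 8 recursive multiplications to 7 at each level.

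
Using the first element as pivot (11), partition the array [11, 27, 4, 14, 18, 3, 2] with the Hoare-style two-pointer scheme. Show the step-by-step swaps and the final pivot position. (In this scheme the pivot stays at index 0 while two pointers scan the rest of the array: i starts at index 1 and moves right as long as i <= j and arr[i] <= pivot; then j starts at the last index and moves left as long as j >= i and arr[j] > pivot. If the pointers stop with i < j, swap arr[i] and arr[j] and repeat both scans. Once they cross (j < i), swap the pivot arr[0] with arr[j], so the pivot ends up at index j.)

Hoare-style two-pointer partition with pivot = 11:

Initial array: [11, 27, 4, 14, 18, 3, 2]

Pointers start at i = 1, j = 6.
i stops at index 1 (arr[1]=27 > 11), j stops at index 6 (arr[6]=2 <= 11): swap arr[1] and arr[6], array becomes [11, 2, 4, 14, 18, 3, 27]
i stops at index 3 (arr[3]=14 > 11), j stops at index 5 (arr[5]=3 <= 11): swap arr[3] and arr[5], array becomes [11, 2, 4, 3, 18, 14, 27]
i ends at 4, j ends at 3: the pointers have crossed (j < i), so scanning stops.

Swap pivot arr[0] with arr[3] to place pivot at position 3: [3, 2, 4, 11, 18, 14, 27]
Pivot position: 3

After partitioning with pivot 11, the array becomes [3, 2, 4, 11, 18, 14, 27]. The pivot is placed at index 3. All elements to the left of the pivot are <= 11, and all elements to the right are > 11.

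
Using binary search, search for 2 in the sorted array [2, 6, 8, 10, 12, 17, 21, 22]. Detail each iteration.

Binary search for 2 in [2, 6, 8, 10, 12, 17, 21, 22]:

lo=0, hi=7, mid=3, arr[mid]=10 -> 10 > 2, search left half
lo=0, hi=2, mid=1, arr[mid]=6 -> 6 > 2, search left half
lo=0, hi=0, mid=0, arr[mid]=2 -> Found target at index 0!

Binary search finds 2 at index 0 after 3 comparisons. The search repeatedly halves the search space by comparing with the middle element.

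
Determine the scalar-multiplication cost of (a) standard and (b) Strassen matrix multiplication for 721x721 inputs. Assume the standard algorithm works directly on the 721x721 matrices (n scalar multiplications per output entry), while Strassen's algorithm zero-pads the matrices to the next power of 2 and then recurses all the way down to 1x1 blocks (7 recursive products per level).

Matrix multiplication for 721x721 matrices:

Strassen's algorithm requires power-of-2 dimensions. Pad 721x721 to 1024x1024 (next power of 2).

Standard algorithm: 721^3 = 374805361 multiplications
Strassen's algorithm: 7^(log2(1024)) = 7^10 = 282475249 multiplications
Savings: 374805361 - 282475249 = 92330112 multiplications

Standard: 374805361 multiplications (721^3). Strassen: 282475249 multiplications (7^10, after padding to 1024x1024). Strassen reduces 8 recursive multiplications to 7 at each level.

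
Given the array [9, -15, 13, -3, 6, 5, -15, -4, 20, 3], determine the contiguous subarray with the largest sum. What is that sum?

Using Kadane's algorithm on [9, -15, 13, -3, 6, 5, -15, -4, 20, 3]:

Scanning through the array:
Position 1 (value -15): max_ending_here = -6, max_so_far = 9
Position 2 (value 13): max_ending_here = 13, max_so_far = 13
Position 3 (value -3): max_ending_here = 10, max_so_far = 13
Position 4 (value 6): max_ending_here = 16, max_so_far = 16
Position 5 (value 5): max_ending_here = 21, max_so_far = 21
Position 6 (value -15): max_ending_here = 6, max_so_far = 21
Position 7 (value -4): max_ending_here = 2, max_so_far = 21
Position 8 (value 20): max_ending_here = 22, max_so_far = 22
Position 9 (value 3): max_ending_here = 25, max_so_far = 25

Maximum subarray: [13, -3, 6, 5, -15, -4, 20, 3]
Maximum sum: 25

The maximum subarray is [13, -3, 6, 5, -15, -4, 20, 3] with sum 25. This subarray runs from index 2 to index 9.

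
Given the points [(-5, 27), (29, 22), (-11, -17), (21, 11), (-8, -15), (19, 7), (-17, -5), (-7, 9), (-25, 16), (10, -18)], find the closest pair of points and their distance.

Computing all pairwise distances among 10 points:

d((-5, 27), (29, 22)) = 34.3657
d((-5, 27), (-11, -17)) = 44.4072
d((-5, 27), (21, 11)) = 30.5287
d((-5, 27), (-8, -15)) = 42.107
d((-5, 27), (19, 7)) = 31.241
d((-5, 27), (-17, -5)) = 34.176
d((-5, 27), (-7, 9)) = 18.1108
d((-5, 27), (-25, 16)) = 22.8254
d((-5, 27), (10, -18)) = 47.4342
d((29, 22), (-11, -17)) = 55.8659
d((29, 22), (21, 11)) = 13.6015
d((29, 22), (-8, -15)) = 52.3259
d((29, 22), (19, 7)) = 18.0278
d((29, 22), (-17, -5)) = 53.3385
d((29, 22), (-7, 9)) = 38.2753
d((29, 22), (-25, 16)) = 54.3323
d((29, 22), (10, -18)) = 44.2832
d((-11, -17), (21, 11)) = 42.5206
d((-11, -17), (-8, -15)) = 3.6056 <-- minimum
d((-11, -17), (19, 7)) = 38.4187
d((-11, -17), (-17, -5)) = 13.4164
d((-11, -17), (-7, 9)) = 26.3059
d((-11, -17), (-25, 16)) = 35.8469
d((-11, -17), (10, -18)) = 21.0238
d((21, 11), (-8, -15)) = 38.9487
d((21, 11), (19, 7)) = 4.4721
d((21, 11), (-17, -5)) = 41.2311
d((21, 11), (-7, 9)) = 28.0713
d((21, 11), (-25, 16)) = 46.2709
d((21, 11), (10, -18)) = 31.0161
d((-8, -15), (19, 7)) = 34.8281
d((-8, -15), (-17, -5)) = 13.4536
d((-8, -15), (-7, 9)) = 24.0208
d((-8, -15), (-25, 16)) = 35.3553
d((-8, -15), (10, -18)) = 18.2483
d((19, 7), (-17, -5)) = 37.9473
d((19, 7), (-7, 9)) = 26.0768
d((19, 7), (-25, 16)) = 44.911
d((19, 7), (10, -18)) = 26.5707
d((-17, -5), (-7, 9)) = 17.2047
d((-17, -5), (-25, 16)) = 22.4722
d((-17, -5), (10, -18)) = 29.9666
d((-7, 9), (-25, 16)) = 19.3132
d((-7, 9), (10, -18)) = 31.9061
d((-25, 16), (10, -18)) = 48.7955

Closest pair: (-11, -17) and (-8, -15) with distance 3.6056

The closest pair is (-11, -17) and (-8, -15) with Euclidean distance 3.6056. For 10 points, brute-force pairwise comparison is shown above. For large n, the divide-and-conquer algorithm (sort by x, recurse on halves, check the dividing strip) achieves O(n log n).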